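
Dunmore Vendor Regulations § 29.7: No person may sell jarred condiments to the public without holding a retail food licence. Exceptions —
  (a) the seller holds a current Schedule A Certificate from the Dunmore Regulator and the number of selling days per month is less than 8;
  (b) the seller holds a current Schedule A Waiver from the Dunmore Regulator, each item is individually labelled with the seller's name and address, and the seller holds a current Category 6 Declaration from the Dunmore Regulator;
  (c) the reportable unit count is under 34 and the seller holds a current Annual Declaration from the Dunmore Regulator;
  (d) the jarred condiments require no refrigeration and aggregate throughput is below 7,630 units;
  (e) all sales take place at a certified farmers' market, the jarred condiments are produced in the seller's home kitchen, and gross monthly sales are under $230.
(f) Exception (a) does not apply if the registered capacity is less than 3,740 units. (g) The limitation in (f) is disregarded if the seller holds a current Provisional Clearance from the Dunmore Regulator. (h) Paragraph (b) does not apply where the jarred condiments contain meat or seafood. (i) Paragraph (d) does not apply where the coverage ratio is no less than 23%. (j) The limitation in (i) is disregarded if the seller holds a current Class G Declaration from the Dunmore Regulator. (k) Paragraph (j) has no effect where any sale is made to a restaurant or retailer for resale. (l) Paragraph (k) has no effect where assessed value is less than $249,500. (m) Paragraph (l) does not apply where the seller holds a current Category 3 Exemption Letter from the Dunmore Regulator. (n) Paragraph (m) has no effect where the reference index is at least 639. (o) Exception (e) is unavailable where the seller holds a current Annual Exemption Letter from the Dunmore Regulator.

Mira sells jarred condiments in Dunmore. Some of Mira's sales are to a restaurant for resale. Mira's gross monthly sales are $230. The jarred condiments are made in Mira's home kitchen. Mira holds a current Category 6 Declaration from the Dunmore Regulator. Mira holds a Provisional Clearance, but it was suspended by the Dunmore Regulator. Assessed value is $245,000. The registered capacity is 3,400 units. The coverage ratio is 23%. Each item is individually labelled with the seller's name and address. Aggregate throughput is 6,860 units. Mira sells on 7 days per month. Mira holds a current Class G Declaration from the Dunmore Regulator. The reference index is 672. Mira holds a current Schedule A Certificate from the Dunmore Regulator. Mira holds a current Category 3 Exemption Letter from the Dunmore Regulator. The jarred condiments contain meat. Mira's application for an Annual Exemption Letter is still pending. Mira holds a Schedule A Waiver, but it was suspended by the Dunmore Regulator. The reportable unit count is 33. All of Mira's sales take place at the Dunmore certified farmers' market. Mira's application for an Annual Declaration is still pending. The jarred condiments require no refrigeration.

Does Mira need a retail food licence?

Exception (a): a current Schedule A Certificate is held; the number of selling days per month is 7, less than the 8 limit — every condition holds. Turning to paragraphs (f)–(g): (f) is engaged — the registered capacity is 3,400 units, less than the 3,740 units limit. (g), which would lift (f), does not operate here — there is no Provisional Clearance in force. Exception (a) does not apply.
Exception (b) fails — the Schedule A Waiver is not current.
Exception (c) does not apply: the Annual Declaration is not current.
Exception (d) is satisfied on its face — the jarred condiments are shelf-stable; aggregate throughput is 6,860 units, below the 7,630 units limit. Under paragraphs (i)–(n): (i) operates (the coverage ratio is 23%, meeting the 23% threshold), but yields to (j): (j) operates against (i): a current Class G Declaration is held. (k) is triggered (some sales are to a restaurant for resale), but is set aside by (l): (l) operates against (k): assessed value is $245,000, less than the $249,500 limit. (m) is engaged (a current Category 3 Exemption Letter is held), but is overridden by (n): (n) operates against (m): the reference index is 672, meeting the 639 threshold. So (d) applies.
Exception (e) does not apply: gross monthly sales are $230, not under $230.

No — exception (d) applies; Mira is not required to hold a retail food licence.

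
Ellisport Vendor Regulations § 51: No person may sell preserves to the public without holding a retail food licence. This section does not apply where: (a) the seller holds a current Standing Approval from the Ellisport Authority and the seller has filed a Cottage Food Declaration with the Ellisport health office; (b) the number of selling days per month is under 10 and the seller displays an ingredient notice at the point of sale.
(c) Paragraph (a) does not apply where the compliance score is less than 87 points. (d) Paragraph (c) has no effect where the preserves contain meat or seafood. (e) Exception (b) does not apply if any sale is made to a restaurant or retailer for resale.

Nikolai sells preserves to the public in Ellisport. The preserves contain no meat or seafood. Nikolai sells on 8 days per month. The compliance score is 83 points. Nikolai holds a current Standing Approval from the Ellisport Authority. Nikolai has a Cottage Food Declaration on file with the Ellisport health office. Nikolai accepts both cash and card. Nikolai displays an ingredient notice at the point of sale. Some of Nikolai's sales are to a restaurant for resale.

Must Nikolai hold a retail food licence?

Yes — Nikolai must hold a retail food licence.

Exception (a) is satisfied on its face — a current Standing Approval is held; a Cottage Food Declaration is on file. Turning to paragraphs (c)–(d): (c) operates against (a): the compliance score is 83 points, less than the 87 points limit. (d) does not operate here (the preserves contain no meat or seafood), so (c) stands. (a) is therefore removed.
All of (b)'s requirements are met (the number of selling days per month is 8, under the 10 limit; an ingredient notice is displayed). But applying paragraph (e): (e) operates — some sales are to a restaurant for resale. (b) is therefore removed.
No exception applies. The general rule governs.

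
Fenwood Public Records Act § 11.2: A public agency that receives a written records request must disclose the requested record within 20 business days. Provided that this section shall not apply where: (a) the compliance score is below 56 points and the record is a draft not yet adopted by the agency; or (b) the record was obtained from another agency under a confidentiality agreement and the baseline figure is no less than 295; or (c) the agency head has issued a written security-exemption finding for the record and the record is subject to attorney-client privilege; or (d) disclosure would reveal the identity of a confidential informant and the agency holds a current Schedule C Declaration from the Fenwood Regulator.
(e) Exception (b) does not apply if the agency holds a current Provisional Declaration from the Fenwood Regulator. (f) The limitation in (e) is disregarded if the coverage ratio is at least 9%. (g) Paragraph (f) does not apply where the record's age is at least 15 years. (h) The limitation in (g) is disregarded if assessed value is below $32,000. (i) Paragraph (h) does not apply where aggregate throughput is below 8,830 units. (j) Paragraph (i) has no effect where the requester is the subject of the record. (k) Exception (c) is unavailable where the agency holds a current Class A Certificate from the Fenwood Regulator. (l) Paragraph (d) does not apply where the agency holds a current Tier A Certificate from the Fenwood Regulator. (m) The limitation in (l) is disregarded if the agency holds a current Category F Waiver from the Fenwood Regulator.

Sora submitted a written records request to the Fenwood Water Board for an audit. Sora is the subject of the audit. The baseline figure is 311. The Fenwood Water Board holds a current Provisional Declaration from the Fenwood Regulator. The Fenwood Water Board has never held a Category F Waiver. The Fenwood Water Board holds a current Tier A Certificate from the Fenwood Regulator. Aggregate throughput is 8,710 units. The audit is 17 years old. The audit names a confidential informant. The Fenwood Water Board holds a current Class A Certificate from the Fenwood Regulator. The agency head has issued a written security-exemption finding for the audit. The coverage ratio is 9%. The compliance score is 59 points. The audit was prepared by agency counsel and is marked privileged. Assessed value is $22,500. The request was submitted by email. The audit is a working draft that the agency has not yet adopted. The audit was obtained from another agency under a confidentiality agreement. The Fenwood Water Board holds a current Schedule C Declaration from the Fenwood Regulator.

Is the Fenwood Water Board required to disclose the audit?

Exception (a) fails — the compliance score is 59 points, not below 56 points.
Exception (b)'s conditions are all satisfied: the audit was obtained under a confidentiality agreement; the baseline figure is 311, meeting the 295 threshold. Under paragraphs (e)–(j): (e) applies (a current Provisional Declaration is held), but is displaced by (f): (f) operates against (e): the coverage ratio is 9%, meeting the 9% threshold. (g) applies (the record's age is 17 years, meeting the 15 years threshold), but is set aside by (h): (h) operates against (g): assessed value is $22,500, below the $32,000 limit. (i) applies (aggregate throughput is 8,710 units, below the 8,830 units limit), but is overridden by (j): (j) operates against (i): Sora is the subject of the audit. Exception (b) stands.
Exception (c) is satisfied on its face — a written security-exemption finding has been issued; the audit is privileged. Turning to paragraph (k): (k) operates against (c): a current Class A Certificate is held. (c) is therefore removed.
Exception (d)'s conditions are all satisfied: the audit names a confidential informant; a current Schedule C Declaration is held. However, paragraphs (l)–(m) must be considered: (l) operates — a current Tier A Certificate is held. (m), which would lift (l), does not operate here — the Category F Waiver is not current. (d) is therefore removed.

No — exception (b) applies; the Fenwood Water Board is not required to disclose the audit.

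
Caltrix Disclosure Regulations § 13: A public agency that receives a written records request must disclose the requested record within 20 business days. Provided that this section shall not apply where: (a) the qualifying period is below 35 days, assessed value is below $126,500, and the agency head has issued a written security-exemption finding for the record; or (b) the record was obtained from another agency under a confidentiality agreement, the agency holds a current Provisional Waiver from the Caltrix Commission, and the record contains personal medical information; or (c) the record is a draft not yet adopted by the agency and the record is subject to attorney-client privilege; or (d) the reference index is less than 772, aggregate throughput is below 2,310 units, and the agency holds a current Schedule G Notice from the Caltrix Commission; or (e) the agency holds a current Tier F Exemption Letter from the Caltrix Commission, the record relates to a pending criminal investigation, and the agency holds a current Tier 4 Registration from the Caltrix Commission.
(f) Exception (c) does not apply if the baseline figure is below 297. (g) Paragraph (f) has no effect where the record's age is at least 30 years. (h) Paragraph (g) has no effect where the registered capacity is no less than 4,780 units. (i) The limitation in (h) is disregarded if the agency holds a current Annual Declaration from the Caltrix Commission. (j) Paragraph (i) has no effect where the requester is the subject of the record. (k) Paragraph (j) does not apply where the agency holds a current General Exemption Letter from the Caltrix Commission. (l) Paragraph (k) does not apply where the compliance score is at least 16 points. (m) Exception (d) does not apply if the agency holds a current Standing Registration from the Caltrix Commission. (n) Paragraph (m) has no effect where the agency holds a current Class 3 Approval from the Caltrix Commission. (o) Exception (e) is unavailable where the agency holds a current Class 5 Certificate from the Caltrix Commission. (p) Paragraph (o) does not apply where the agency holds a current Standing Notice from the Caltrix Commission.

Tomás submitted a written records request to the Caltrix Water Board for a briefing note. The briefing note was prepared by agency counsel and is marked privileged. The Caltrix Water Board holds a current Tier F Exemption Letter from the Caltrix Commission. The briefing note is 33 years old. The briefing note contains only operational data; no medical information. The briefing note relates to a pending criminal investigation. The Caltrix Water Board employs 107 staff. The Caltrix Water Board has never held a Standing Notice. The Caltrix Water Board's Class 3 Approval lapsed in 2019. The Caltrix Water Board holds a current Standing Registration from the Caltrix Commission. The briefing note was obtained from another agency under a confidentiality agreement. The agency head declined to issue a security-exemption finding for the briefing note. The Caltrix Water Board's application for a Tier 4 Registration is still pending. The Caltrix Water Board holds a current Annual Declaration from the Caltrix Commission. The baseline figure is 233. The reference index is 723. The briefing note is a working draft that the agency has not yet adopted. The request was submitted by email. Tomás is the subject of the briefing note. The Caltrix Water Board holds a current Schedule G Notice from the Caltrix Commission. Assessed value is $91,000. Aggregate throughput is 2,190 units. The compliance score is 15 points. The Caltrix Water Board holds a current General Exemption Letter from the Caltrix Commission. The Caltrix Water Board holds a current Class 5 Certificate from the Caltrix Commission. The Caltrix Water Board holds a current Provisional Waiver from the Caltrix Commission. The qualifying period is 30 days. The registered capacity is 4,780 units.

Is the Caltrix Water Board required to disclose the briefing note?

Exception (a) requires that the agency head has issued a written security-exemption finding for the record; but the agency head declined to issue a security-exemption finding, so (a) is unavailable.
Exception (b) does not apply: the briefing note contains only operational data.
All of (c)'s requirements are met (the briefing note is an unadopted draft; the briefing note is privileged). Applying paragraphs (f)–(l): (f) is triggered (the baseline figure is 233, below the 297 limit), but yields to (g): (g) operates — the record's age is 33 years, meeting the 30 years threshold. (h) would limit (g) — the registered capacity is 4,780 units, meeting the 4,780 units threshold — but (i) sets (h) aside: (i) is triggered — a current Annual Declaration is held. (j) operates (Tomás is the subject of the briefing note), but is itself disapplied by (k): (k) is engaged — a current General Exemption Letter is held. (l) is not triggered (the compliance score is 15 points, short of 16 points), so (k) stands. Exception (c) stands.
All of (d)'s requirements are met (the reference index is 723, less than the 772 limit; aggregate throughput is 2,190 units, below the 2,310 units limit; a current Schedule G Notice is held). But applying paragraphs (m)–(n): (m) is triggered — a current Standing Registration is held. (n) is inapplicable (the Class 3 Approval is not current), so (m) stands. So (d) is unavailable.
Exception (e) requires that the agency holds a current Tier 4 Registration from the Caltrix Commission; but there is no Tier 4 Registration in force, so (e) is unavailable.

No — exception (c) applies; the Caltrix Water Board is not required to disclose the briefing note.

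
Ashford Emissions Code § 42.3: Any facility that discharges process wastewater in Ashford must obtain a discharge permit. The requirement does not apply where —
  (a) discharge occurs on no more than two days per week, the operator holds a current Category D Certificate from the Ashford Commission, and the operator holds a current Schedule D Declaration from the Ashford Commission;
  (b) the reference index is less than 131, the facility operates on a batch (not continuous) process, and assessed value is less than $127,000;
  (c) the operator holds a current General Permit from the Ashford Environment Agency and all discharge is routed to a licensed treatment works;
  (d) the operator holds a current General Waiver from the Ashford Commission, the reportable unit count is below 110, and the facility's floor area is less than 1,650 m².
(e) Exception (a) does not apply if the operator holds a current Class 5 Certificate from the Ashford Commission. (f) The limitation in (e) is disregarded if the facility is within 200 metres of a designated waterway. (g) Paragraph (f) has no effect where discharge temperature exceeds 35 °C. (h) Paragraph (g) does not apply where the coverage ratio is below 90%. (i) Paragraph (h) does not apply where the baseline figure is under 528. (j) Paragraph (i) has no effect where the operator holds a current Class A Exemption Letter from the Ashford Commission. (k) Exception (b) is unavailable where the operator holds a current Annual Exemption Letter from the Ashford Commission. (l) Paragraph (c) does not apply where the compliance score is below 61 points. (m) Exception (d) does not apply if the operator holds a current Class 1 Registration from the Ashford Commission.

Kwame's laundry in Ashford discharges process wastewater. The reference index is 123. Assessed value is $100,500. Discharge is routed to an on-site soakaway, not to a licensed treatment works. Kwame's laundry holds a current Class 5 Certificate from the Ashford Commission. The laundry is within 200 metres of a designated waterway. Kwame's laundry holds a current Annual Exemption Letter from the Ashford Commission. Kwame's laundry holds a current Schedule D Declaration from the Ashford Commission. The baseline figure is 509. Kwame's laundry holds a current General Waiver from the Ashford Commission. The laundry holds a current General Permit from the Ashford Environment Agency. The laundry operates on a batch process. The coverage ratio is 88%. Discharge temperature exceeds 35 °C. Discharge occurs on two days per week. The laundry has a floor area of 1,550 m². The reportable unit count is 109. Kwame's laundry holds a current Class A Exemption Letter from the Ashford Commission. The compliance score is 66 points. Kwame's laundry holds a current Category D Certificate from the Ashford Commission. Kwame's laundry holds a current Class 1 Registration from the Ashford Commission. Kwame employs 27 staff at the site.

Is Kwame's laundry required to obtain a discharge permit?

No — exception (a) applies; Kwame's laundry is not required to obtain a discharge permit.

Exception (a)'s conditions are all satisfied: discharge occurs on no more than two days per week; a current Category D Certificate is held; a current Schedule D Declaration is held. Applying paragraphs (e)–(j): (e) would limit (a) — a current Class 5 Certificate is held — but (f) sets (e) aside: (f) operates against (e): the laundry is within 200 m of a designated waterway. (g) applies (discharge temperature exceeds 35 °C), but is displaced by (h): (h) operates against (g): the coverage ratio is 88%, below the 90% limit. (i) operates (the baseline figure is 509, under the 528 limit), but yields to (j): (j) operates against (i): a current Class A Exemption Letter is held. So (a) applies.
All of (b)'s requirements are met (the reference index is 123, less than the 131 limit; the facility operates on a batch process; assessed value is $100,500, less than the $127,000 limit). Turning to paragraph (k): (k) is engaged — a current Annual Exemption Letter is held. So (b) is unavailable.
Exception (c) does not apply: discharge is not routed to a licensed treatment works.
Exception (d) is satisfied on its face — a current General Waiver is held; the reportable unit count is 109, below the 110 limit; the facility's floor area is 1,550 m², less than the 1,650 m² limit. Turning to paragraph (m): (m) operates — a current Class 1 Registration is held. Exception (d) does not apply.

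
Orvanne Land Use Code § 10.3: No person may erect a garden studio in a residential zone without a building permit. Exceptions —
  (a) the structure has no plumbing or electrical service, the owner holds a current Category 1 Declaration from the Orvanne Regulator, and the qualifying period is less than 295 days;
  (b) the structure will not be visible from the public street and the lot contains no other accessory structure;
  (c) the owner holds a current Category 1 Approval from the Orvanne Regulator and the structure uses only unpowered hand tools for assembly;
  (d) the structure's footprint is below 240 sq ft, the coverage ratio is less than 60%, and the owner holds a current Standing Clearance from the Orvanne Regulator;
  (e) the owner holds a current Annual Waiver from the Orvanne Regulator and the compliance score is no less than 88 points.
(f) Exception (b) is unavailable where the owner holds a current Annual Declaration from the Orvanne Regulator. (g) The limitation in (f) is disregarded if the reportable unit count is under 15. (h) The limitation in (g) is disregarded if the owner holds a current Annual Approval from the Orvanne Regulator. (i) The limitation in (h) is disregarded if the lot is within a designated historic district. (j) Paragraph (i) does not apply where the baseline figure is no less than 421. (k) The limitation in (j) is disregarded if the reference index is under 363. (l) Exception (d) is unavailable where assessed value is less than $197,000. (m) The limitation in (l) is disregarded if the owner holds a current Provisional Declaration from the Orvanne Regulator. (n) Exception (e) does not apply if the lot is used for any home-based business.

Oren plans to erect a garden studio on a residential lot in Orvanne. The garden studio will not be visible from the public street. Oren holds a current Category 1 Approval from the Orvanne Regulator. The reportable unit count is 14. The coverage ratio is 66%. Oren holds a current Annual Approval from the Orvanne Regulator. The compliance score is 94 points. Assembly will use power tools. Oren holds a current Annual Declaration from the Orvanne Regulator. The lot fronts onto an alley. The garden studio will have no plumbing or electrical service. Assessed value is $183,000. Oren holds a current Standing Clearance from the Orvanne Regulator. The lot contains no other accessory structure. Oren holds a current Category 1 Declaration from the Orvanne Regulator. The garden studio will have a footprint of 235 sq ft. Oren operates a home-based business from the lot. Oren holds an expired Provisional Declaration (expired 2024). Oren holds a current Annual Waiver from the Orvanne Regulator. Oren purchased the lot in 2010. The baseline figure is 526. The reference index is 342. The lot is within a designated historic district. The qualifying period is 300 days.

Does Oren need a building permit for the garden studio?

Exception (a) does not apply: the qualifying period is 300 days, not less than 295 days.
Exception (b)'s conditions are all satisfied: the structure will not be visible from the street; the lot has no other accessory structure. Applying paragraphs (f)–(k): (f) would limit (b) — a current Annual Declaration is held — but (g) sets (f) aside: (g) operates — the reportable unit count is 14, under the 15 limit. (h) applies (a current Annual Approval is held), but yields to (i): (i) operates — the lot is in a historic district. (j) would limit (i) — the baseline figure is 526, meeting the 421 threshold — but (k) sets (j) aside: (k) operates — the reference index is 342, under the 363 limit. (b) remains available.
Exception (c) does not apply: assembly uses power tools.
Exception (d) requires that the coverage ratio is less than 60%; but the coverage ratio is 66%, not less than 60%, so (d) is unavailable.
Exception (e)'s conditions are all satisfied: a current Annual Waiver is held; the compliance score is 94 points, meeting the 88 points threshold. However, paragraph (n) must be considered: (n) operates against (e): a home-based business operates on the lot. (e) is therefore removed.

No — exception (b) applies; Oren does not need a building permit.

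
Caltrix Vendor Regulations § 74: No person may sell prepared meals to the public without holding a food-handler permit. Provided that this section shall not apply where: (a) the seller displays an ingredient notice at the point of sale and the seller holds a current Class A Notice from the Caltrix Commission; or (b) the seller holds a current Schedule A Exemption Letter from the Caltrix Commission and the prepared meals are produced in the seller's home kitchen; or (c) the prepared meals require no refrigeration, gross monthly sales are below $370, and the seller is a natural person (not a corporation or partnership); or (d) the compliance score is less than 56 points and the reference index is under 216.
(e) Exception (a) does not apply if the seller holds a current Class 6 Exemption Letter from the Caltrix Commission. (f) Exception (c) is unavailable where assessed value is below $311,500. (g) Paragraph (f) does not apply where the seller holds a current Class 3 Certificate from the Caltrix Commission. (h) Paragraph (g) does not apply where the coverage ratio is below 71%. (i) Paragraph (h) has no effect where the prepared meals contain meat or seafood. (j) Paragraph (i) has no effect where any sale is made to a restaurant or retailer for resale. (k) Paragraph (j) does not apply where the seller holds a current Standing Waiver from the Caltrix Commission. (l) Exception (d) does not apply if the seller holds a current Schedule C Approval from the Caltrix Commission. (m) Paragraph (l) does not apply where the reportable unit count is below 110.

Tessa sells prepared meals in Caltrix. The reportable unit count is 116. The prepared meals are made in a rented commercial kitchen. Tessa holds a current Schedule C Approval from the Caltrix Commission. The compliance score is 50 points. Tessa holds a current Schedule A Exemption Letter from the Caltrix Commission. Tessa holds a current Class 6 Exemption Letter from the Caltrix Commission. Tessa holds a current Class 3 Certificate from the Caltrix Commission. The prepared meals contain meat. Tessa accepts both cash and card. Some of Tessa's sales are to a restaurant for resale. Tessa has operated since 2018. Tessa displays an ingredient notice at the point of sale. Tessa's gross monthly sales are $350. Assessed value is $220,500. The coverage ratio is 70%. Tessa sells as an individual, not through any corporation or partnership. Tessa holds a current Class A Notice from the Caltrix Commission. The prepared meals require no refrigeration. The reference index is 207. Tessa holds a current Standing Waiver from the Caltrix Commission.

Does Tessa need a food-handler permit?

No — exception (c) applies; Tessa is not required to hold a food-handler permit.

Exception (a) is satisfied on its face — an ingredient notice is displayed; a current Class A Notice is held. But applying paragraph (e): (e) operates — a current Class 6 Exemption Letter is held. (a) is therefore removed.
Exception (b) requires that the prepared meals are produced in the seller's home kitchen; but the prepared meals are made in a commercial kitchen, not a home kitchen, so (b) is unavailable.
Exception (c)'s conditions are all satisfied: the prepared meals are shelf-stable; gross monthly sales are $350, below the $370 limit; the seller is a natural person. Under paragraphs (f)–(k): (f) would limit (c) — assessed value is $220,500, below the $311,500 limit — but (g) sets (f) aside: (g) operates against (f): a current Class 3 Certificate is held. (h) applies (the coverage ratio is 70%, below the 71% limit), but yields to (i): (i) operates against (h): the prepared meals contain meat. (j) applies (some sales are to a restaurant for resale), but is set aside by (k): (k) is engaged — a current Standing Waiver is held. Exception (c) stands.
All of (d)'s requirements are met (the compliance score is 50 points, less than the 56 points limit; the reference index is 207, under the 216 limit). But: (l) is engaged — a current Schedule C Approval is held. (m), which would lift (l), is not engaged — the reportable unit count is 116, not below 110. Exception (d) does not apply.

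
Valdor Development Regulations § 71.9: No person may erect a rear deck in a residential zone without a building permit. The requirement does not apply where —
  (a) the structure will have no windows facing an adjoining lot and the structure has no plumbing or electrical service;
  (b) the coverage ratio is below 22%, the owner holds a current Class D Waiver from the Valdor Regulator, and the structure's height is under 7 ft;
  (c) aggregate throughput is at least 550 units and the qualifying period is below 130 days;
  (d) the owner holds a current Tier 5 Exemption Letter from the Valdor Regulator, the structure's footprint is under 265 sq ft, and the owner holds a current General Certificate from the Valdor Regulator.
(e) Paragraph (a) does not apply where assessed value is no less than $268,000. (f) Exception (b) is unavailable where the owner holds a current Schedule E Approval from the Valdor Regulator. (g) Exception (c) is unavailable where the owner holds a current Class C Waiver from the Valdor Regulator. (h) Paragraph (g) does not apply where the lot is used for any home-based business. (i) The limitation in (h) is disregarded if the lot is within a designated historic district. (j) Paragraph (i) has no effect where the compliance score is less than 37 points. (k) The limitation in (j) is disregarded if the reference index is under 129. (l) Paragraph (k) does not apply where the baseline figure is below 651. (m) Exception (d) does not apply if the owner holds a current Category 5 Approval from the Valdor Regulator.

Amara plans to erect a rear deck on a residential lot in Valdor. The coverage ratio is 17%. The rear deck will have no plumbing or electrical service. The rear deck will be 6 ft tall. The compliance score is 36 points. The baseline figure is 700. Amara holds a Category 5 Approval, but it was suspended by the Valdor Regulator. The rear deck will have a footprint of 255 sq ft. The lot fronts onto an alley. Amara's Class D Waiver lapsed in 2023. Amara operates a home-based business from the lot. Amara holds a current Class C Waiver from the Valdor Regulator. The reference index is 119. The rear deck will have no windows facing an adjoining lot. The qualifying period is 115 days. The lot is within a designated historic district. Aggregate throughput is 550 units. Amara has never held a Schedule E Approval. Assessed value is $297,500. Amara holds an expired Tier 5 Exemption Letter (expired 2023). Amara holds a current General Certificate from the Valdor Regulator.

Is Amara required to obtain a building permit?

All of (a)'s requirements are met (no windows face an adjoining lot; there is no plumbing or electrical service). Turning to paragraph (e): (e) operates against (a): assessed value is $297,500, meeting the $268,000 threshold. So (a) is unavailable.
Exception (b) does not apply: the Class D Waiver is not current.
Exception (c)'s conditions are all satisfied: aggregate throughput is 550 units, meeting the 550 units threshold; the qualifying period is 115 days, below the 130 days limit. However, paragraphs (g)–(l) must be considered: (g) operates against (c): a current Class C Waiver is held. (h) is engaged (a home-based business operates on the lot), but yields to (i): (i) operates against (h): the lot is in a historic district. (j) is engaged (the compliance score is 36 points, less than the 37 points limit), but is set aside by (k): (k) operates against (j): the reference index is 119, under the 129 limit. (l) is inapplicable (the baseline figure is 700, not below 651), so (k) stands. Exception (c) does not apply.
Exception (d) does not apply: the Tier 5 Exemption Letter is not current.
No exception displaces § 71.9.

Yes — Amara must obtain a building permit.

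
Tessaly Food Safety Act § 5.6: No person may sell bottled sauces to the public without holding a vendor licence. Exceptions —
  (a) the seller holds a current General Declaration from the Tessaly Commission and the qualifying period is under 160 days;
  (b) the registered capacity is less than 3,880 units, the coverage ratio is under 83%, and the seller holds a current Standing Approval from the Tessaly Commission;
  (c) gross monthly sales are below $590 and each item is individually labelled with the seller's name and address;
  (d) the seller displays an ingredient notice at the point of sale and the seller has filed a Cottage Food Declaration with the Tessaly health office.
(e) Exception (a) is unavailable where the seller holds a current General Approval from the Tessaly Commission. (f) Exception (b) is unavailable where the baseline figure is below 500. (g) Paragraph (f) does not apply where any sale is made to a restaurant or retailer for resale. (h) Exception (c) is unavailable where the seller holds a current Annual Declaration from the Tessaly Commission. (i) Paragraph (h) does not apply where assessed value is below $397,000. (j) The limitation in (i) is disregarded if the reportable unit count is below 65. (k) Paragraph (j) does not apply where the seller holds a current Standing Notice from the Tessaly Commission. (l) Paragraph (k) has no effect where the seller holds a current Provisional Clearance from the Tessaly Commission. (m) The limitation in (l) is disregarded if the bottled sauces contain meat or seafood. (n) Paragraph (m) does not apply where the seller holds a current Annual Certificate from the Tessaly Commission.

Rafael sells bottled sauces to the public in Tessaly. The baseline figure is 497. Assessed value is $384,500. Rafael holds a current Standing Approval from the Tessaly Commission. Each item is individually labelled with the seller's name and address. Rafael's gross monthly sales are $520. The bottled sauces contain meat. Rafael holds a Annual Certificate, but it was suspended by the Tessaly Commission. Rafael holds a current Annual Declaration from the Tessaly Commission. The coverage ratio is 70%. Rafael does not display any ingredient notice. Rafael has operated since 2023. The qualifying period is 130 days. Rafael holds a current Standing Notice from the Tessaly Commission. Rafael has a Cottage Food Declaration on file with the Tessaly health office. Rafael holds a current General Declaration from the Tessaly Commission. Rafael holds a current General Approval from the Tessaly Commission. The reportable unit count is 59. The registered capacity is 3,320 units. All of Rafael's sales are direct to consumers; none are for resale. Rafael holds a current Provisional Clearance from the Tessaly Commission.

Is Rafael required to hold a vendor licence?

Exception (a): a current General Declaration is held; the qualifying period is 130 days, under the 160 days limit — every condition holds. Turning to paragraph (e): (e) operates against (a): a current General Approval is held. Exception (a) does not apply.
Exception (b): the registered capacity is 3,320 units, less than the 3,880 units limit; the coverage ratio is 70%, under the 83% limit; a current Standing Approval is held — every condition holds. But: (f) is engaged — the baseline figure is 497, below the 500 limit. (g) is not engaged (no sales are for resale), so (f) stands. So (b) is unavailable.
All of (c)'s requirements are met (gross monthly sales are $520, below the $590 limit; items are individually labelled). As to paragraphs (h)–(n): (h) is triggered (a current Annual Declaration is held), but is displaced by (i): (i) operates against (h): assessed value is $384,500, below the $397,000 limit. (j) would limit (i) — the reportable unit count is 59, below the 65 limit — but (k) sets (j) aside: (k) is triggered — a current Standing Notice is held. (l) would limit (k) — a current Provisional Clearance is held — but (m) sets (l) aside: (m) is triggered — the bottled sauces contain meat. (n) is not engaged (no current Annual Certificate is held), so (m) stands. (c) remains available.
Exception (d) fails — no ingredient notice is displayed.

No — exception (c) applies; Rafael is not required to hold a vendor licence.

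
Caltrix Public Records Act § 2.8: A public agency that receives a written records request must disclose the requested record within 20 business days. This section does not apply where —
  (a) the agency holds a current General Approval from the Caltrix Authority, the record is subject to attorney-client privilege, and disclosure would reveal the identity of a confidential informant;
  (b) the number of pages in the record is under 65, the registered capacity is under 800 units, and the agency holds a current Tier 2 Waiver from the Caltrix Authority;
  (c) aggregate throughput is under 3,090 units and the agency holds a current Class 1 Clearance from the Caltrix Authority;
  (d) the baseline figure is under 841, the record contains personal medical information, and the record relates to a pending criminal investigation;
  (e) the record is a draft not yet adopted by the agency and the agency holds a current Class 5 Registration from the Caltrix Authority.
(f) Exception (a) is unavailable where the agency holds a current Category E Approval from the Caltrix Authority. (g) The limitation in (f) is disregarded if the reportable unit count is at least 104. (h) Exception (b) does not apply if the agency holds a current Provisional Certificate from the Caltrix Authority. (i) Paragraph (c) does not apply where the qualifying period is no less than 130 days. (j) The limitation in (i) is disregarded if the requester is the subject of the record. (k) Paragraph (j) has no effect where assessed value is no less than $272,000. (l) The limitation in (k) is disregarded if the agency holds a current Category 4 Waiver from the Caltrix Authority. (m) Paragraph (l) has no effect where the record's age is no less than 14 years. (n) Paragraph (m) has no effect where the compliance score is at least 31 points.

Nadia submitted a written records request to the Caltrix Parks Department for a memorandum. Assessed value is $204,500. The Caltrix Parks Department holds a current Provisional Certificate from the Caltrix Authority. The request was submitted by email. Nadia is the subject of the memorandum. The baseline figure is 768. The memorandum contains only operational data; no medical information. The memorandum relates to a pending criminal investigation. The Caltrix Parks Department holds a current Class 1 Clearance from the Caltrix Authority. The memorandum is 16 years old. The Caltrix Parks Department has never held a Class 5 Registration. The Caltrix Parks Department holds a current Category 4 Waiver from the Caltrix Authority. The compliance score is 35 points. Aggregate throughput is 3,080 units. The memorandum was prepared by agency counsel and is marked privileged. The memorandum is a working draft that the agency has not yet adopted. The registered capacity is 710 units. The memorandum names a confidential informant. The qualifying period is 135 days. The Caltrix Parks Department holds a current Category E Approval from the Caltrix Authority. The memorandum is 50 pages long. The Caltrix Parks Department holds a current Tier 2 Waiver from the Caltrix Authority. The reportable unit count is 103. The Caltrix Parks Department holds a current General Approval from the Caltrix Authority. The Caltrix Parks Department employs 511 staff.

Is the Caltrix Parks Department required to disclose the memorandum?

No — exception (c) applies; the Caltrix Parks Department is not required to disclose the memorandum.

Exception (a): a current General Approval is held; the memorandum is privileged; the memorandum names a confidential informant — every condition holds. But: (f) operates against (a): a current Category E Approval is held. (g), which would lift (f), does not operate here — the reportable unit count is 103, short of 104. Exception (a) does not apply.
All of (b)'s requirements are met (the number of pages in the record is 50, under the 65 limit; the registered capacity is 710 units, under the 800 units limit; a current Tier 2 Waiver is held). However, paragraph (h) must be considered: (h) applies — a current Provisional Certificate is held. Exception (b) does not apply.
All of (c)'s requirements are met (aggregate throughput is 3,080 units, under the 3,090 units limit; a current Class 1 Clearance is held). As to paragraphs (i)–(n): (i) is triggered (the qualifying period is 135 days, meeting the 130 days threshold), but is itself disapplied by (j): (j) operates against (i): Nadia is the subject of the memorandum. (k) does not operate here (assessed value is $204,500, short of $272,000), so (j) stands. So (c) applies.
Exception (d) fails — the memorandum contains only operational data.
Exception (e) does not apply: the Class 5 Registration is not current.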